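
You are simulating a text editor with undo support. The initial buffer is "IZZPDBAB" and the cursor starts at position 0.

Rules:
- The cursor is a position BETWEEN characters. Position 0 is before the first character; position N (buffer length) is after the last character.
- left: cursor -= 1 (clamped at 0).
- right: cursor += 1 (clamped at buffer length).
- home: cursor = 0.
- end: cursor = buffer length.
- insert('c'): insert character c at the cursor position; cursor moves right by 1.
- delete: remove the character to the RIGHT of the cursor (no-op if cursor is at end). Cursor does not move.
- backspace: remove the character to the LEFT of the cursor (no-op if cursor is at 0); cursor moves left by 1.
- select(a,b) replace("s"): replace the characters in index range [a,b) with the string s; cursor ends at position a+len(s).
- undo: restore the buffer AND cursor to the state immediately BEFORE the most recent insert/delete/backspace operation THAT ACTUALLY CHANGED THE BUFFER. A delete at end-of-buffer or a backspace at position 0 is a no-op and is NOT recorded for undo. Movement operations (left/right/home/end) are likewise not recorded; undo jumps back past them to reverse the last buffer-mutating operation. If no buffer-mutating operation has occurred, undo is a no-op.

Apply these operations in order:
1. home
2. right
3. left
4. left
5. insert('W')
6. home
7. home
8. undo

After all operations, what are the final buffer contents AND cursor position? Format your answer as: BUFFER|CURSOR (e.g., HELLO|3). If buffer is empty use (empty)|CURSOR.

Answer: IZZPDBAB|0

Derivation:
After op 1 (home): buf='IZZPDBAB' cursor=0
After op 2 (right): buf='IZZPDBAB' cursor=1
After op 3 (left): buf='IZZPDBAB' cursor=0
After op 4 (left): buf='IZZPDBAB' cursor=0
After op 5 (insert('W')): buf='WIZZPDBAB' cursor=1
After op 6 (home): buf='WIZZPDBAB' cursor=0
After op 7 (home): buf='WIZZPDBAB' cursor=0
After op 8 (undo): buf='IZZPDBAB' cursor=0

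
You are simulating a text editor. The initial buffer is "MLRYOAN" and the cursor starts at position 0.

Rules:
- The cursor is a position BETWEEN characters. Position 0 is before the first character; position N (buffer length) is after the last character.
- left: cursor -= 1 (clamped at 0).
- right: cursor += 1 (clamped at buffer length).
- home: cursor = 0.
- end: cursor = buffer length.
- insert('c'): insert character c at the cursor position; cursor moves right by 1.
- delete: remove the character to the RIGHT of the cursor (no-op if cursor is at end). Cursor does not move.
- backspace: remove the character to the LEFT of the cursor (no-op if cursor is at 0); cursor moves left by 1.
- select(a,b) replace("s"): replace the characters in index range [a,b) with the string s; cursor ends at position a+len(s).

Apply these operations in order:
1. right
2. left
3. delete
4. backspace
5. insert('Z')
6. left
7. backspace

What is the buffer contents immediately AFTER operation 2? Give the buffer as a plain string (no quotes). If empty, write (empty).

Answer: MLRYOAN

Derivation:
After op 1 (right): buf='MLRYOAN' cursor=1
After op 2 (left): buf='MLRYOAN' cursor=0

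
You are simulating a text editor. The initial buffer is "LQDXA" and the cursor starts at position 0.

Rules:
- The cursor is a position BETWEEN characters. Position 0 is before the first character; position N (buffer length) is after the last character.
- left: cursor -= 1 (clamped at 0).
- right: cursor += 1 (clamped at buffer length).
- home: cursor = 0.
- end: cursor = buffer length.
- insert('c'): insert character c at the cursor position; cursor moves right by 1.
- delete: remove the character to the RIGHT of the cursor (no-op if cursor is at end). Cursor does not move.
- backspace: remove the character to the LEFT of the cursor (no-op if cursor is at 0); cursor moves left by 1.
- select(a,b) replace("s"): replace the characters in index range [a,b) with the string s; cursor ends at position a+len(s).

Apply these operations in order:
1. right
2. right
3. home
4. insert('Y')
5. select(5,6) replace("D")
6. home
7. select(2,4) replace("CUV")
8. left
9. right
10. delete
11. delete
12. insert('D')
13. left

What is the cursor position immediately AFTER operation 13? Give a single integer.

Answer: 5

Derivation:
After op 1 (right): buf='LQDXA' cursor=1
After op 2 (right): buf='LQDXA' cursor=2
After op 3 (home): buf='LQDXA' cursor=0
After op 4 (insert('Y')): buf='YLQDXA' cursor=1
After op 5 (select(5,6) replace("D")): buf='YLQDXD' cursor=6
After op 6 (home): buf='YLQDXD' cursor=0
After op 7 (select(2,4) replace("CUV")): buf='YLCUVXD' cursor=5
After op 8 (left): buf='YLCUVXD' cursor=4
After op 9 (right): buf='YLCUVXD' cursor=5
After op 10 (delete): buf='YLCUVD' cursor=5
After op 11 (delete): buf='YLCUV' cursor=5
After op 12 (insert('D')): buf='YLCUVD' cursor=6
After op 13 (left): buf='YLCUVD' cursor=5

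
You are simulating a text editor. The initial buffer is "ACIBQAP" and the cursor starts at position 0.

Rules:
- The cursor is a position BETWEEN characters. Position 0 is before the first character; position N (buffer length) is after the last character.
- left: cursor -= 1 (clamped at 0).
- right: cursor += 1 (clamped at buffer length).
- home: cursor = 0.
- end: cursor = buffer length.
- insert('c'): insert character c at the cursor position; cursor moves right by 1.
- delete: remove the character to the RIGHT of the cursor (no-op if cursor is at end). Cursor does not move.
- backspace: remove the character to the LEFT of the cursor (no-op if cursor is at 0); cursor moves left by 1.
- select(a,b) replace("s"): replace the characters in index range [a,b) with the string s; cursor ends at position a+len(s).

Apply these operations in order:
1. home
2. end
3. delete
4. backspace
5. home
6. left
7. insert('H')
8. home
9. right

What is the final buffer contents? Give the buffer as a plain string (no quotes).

After op 1 (home): buf='ACIBQAP' cursor=0
After op 2 (end): buf='ACIBQAP' cursor=7
After op 3 (delete): buf='ACIBQAP' cursor=7
After op 4 (backspace): buf='ACIBQA' cursor=6
After op 5 (home): buf='ACIBQA' cursor=0
After op 6 (left): buf='ACIBQA' cursor=0
After op 7 (insert('H')): buf='HACIBQA' cursor=1
After op 8 (home): buf='HACIBQA' cursor=0
After op 9 (right): buf='HACIBQA' cursor=1

Answer: HACIBQA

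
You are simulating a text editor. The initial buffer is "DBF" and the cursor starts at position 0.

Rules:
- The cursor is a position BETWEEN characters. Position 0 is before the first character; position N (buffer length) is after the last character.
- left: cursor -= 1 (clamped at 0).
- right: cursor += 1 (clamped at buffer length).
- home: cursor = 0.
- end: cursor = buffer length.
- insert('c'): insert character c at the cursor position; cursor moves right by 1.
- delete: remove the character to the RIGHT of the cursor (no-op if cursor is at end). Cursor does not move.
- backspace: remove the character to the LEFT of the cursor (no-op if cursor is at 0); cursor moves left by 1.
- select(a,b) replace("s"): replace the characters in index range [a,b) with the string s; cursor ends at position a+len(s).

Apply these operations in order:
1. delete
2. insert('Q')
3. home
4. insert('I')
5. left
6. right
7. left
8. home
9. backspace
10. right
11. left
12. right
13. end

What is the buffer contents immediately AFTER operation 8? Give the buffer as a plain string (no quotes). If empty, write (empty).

Answer: IQBF

Derivation:
After op 1 (delete): buf='BF' cursor=0
After op 2 (insert('Q')): buf='QBF' cursor=1
After op 3 (home): buf='QBF' cursor=0
After op 4 (insert('I')): buf='IQBF' cursor=1
After op 5 (left): buf='IQBF' cursor=0
After op 6 (right): buf='IQBF' cursor=1
After op 7 (left): buf='IQBF' cursor=0
After op 8 (home): buf='IQBF' cursor=0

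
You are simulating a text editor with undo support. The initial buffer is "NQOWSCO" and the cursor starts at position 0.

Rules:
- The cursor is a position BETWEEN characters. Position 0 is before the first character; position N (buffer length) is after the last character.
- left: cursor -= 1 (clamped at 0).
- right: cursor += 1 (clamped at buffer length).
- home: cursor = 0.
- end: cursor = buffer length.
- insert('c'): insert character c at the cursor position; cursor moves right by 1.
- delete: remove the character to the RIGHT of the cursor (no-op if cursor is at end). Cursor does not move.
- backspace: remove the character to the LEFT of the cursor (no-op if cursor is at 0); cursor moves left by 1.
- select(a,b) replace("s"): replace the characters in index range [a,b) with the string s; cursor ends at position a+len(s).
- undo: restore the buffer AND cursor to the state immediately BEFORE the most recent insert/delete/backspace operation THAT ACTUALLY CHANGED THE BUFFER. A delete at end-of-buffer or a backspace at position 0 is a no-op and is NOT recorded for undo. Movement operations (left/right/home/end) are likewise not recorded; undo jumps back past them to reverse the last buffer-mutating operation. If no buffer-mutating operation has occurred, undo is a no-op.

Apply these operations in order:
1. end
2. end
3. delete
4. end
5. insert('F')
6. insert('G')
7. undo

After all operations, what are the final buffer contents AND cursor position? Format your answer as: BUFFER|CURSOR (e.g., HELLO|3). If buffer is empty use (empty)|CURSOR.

Answer: NQOWSCOF|8

Derivation:
After op 1 (end): buf='NQOWSCO' cursor=7
After op 2 (end): buf='NQOWSCO' cursor=7
After op 3 (delete): buf='NQOWSCO' cursor=7
After op 4 (end): buf='NQOWSCO' cursor=7
After op 5 (insert('F')): buf='NQOWSCOF' cursor=8
After op 6 (insert('G')): buf='NQOWSCOFG' cursor=9
After op 7 (undo): buf='NQOWSCOF' cursor=8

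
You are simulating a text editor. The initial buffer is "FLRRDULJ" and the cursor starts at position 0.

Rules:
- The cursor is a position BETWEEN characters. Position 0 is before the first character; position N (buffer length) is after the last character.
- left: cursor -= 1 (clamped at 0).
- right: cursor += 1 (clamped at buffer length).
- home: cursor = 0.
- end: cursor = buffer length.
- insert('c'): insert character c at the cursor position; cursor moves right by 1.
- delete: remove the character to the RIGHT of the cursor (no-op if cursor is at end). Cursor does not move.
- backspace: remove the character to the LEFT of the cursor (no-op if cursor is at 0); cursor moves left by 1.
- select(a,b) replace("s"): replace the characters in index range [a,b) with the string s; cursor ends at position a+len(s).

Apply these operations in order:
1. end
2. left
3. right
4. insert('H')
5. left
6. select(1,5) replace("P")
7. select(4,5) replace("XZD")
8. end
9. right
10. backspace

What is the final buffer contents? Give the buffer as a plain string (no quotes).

Answer: FPULXZD

Derivation:
After op 1 (end): buf='FLRRDULJ' cursor=8
After op 2 (left): buf='FLRRDULJ' cursor=7
After op 3 (right): buf='FLRRDULJ' cursor=8
After op 4 (insert('H')): buf='FLRRDULJH' cursor=9
After op 5 (left): buf='FLRRDULJH' cursor=8
After op 6 (select(1,5) replace("P")): buf='FPULJH' cursor=2
After op 7 (select(4,5) replace("XZD")): buf='FPULXZDH' cursor=7
After op 8 (end): buf='FPULXZDH' cursor=8
After op 9 (right): buf='FPULXZDH' cursor=8
After op 10 (backspace): buf='FPULXZD' cursor=7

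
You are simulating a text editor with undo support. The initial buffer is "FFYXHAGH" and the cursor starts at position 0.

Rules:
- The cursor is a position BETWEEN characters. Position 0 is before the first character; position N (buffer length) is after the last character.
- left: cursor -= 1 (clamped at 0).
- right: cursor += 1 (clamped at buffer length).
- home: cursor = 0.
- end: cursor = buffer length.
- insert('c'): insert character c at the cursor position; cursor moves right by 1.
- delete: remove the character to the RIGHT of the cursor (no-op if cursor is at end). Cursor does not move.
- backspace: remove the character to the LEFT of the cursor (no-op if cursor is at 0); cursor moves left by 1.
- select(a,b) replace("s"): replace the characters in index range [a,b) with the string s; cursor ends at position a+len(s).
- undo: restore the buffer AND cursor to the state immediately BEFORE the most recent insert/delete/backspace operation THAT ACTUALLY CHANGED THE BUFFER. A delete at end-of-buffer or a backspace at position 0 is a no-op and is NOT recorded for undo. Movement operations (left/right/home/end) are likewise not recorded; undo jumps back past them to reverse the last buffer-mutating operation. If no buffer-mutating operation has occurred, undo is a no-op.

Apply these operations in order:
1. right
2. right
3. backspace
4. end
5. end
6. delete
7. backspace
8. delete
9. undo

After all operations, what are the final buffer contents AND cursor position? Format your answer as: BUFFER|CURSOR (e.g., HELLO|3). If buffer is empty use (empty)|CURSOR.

Answer: FYXHAGH|7

Derivation:
After op 1 (right): buf='FFYXHAGH' cursor=1
After op 2 (right): buf='FFYXHAGH' cursor=2
After op 3 (backspace): buf='FYXHAGH' cursor=1
After op 4 (end): buf='FYXHAGH' cursor=7
After op 5 (end): buf='FYXHAGH' cursor=7
After op 6 (delete): buf='FYXHAGH' cursor=7
After op 7 (backspace): buf='FYXHAG' cursor=6
After op 8 (delete): buf='FYXHAG' cursor=6
After op 9 (undo): buf='FYXHAGH' cursor=7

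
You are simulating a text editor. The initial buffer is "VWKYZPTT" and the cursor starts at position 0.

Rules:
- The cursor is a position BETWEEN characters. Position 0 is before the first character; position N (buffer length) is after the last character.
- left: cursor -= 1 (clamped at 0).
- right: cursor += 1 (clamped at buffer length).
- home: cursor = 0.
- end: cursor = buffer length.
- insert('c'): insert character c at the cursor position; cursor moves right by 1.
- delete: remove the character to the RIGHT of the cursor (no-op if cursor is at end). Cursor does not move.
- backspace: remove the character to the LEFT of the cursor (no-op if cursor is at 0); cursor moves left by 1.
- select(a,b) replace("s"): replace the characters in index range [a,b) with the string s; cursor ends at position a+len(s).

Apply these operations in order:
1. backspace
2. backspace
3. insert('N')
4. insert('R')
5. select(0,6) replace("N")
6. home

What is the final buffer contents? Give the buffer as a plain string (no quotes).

Answer: NZPTT

Derivation:
After op 1 (backspace): buf='VWKYZPTT' cursor=0
After op 2 (backspace): buf='VWKYZPTT' cursor=0
After op 3 (insert('N')): buf='NVWKYZPTT' cursor=1
After op 4 (insert('R')): buf='NRVWKYZPTT' cursor=2
After op 5 (select(0,6) replace("N")): buf='NZPTT' cursor=1
After op 6 (home): buf='NZPTT' cursor=0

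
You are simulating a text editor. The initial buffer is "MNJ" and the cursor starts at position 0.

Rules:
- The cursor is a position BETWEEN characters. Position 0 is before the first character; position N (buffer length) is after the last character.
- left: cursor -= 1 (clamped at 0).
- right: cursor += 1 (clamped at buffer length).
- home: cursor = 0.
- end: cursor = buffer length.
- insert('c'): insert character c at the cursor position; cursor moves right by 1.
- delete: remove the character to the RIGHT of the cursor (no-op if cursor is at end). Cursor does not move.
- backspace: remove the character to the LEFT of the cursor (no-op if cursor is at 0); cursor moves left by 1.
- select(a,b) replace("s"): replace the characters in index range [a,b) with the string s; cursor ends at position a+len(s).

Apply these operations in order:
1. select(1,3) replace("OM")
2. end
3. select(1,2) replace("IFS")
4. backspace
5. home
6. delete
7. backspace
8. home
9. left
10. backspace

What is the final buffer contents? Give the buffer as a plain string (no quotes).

After op 1 (select(1,3) replace("OM")): buf='MOM' cursor=3
After op 2 (end): buf='MOM' cursor=3
After op 3 (select(1,2) replace("IFS")): buf='MIFSM' cursor=4
After op 4 (backspace): buf='MIFM' cursor=3
After op 5 (home): buf='MIFM' cursor=0
After op 6 (delete): buf='IFM' cursor=0
After op 7 (backspace): buf='IFM' cursor=0
After op 8 (home): buf='IFM' cursor=0
After op 9 (left): buf='IFM' cursor=0
After op 10 (backspace): buf='IFM' cursor=0

Answer: IFM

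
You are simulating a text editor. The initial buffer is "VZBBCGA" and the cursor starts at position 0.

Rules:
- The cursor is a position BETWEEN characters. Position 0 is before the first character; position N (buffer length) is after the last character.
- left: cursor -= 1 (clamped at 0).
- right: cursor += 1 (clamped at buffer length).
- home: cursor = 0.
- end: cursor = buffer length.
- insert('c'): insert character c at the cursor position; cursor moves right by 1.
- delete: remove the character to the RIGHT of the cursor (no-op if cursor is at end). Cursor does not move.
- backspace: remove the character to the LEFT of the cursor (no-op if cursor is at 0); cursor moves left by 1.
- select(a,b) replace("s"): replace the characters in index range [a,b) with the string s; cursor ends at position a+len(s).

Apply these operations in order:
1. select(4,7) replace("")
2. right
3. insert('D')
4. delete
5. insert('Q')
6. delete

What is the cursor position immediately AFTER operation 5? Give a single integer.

After op 1 (select(4,7) replace("")): buf='VZBB' cursor=4
After op 2 (right): buf='VZBB' cursor=4
After op 3 (insert('D')): buf='VZBBD' cursor=5
After op 4 (delete): buf='VZBBD' cursor=5
After op 5 (insert('Q')): buf='VZBBDQ' cursor=6

Answer: 6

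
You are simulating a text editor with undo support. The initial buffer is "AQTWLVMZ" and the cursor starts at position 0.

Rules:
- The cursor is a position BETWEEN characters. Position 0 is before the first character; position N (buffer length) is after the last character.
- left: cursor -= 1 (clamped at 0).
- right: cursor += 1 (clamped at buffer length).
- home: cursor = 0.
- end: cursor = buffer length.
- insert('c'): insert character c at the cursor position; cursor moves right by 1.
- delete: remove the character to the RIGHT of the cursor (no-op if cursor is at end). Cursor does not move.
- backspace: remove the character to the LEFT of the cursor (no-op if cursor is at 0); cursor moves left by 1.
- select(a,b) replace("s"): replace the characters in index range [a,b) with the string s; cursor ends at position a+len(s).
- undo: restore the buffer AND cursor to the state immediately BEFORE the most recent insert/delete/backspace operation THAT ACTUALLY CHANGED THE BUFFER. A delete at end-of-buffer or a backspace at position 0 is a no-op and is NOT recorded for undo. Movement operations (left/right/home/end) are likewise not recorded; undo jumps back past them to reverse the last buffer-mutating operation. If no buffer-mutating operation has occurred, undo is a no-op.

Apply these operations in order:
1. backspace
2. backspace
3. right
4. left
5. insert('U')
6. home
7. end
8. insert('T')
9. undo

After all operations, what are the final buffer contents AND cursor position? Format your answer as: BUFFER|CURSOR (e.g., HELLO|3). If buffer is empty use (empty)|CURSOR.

After op 1 (backspace): buf='AQTWLVMZ' cursor=0
After op 2 (backspace): buf='AQTWLVMZ' cursor=0
After op 3 (right): buf='AQTWLVMZ' cursor=1
After op 4 (left): buf='AQTWLVMZ' cursor=0
After op 5 (insert('U')): buf='UAQTWLVMZ' cursor=1
After op 6 (home): buf='UAQTWLVMZ' cursor=0
After op 7 (end): buf='UAQTWLVMZ' cursor=9
After op 8 (insert('T')): buf='UAQTWLVMZT' cursor=10
After op 9 (undo): buf='UAQTWLVMZ' cursor=9

Answer: UAQTWLVMZ|9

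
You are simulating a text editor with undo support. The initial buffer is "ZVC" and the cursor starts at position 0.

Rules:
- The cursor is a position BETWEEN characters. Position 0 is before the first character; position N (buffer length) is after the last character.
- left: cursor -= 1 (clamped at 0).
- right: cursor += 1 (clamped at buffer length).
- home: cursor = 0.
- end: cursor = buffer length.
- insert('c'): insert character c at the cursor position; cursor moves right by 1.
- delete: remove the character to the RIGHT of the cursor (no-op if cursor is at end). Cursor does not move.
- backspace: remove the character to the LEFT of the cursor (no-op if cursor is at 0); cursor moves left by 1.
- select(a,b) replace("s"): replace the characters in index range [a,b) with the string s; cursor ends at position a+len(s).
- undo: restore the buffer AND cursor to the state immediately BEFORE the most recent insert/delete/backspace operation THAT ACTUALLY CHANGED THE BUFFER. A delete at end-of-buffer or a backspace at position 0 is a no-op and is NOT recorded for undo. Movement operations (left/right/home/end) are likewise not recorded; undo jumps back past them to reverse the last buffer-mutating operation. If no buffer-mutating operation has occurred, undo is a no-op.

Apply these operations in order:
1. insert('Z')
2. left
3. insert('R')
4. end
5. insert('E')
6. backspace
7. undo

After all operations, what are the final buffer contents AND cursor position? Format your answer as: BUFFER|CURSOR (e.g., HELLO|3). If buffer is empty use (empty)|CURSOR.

After op 1 (insert('Z')): buf='ZZVC' cursor=1
After op 2 (left): buf='ZZVC' cursor=0
After op 3 (insert('R')): buf='RZZVC' cursor=1
After op 4 (end): buf='RZZVC' cursor=5
After op 5 (insert('E')): buf='RZZVCE' cursor=6
After op 6 (backspace): buf='RZZVC' cursor=5
After op 7 (undo): buf='RZZVCE' cursor=6

Answer: RZZVCE|6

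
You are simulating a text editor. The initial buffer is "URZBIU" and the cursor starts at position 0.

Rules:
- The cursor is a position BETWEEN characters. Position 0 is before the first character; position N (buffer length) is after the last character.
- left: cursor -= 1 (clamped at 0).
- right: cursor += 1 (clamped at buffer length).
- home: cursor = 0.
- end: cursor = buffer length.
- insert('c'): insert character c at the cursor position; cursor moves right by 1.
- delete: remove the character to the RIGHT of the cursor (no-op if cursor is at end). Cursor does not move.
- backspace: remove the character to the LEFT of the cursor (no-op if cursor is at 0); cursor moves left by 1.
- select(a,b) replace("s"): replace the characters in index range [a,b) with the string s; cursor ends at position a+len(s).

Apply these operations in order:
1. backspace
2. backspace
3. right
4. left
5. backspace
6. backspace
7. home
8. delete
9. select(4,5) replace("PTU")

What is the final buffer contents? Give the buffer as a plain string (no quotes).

Answer: RZBIPTU

Derivation:
After op 1 (backspace): buf='URZBIU' cursor=0
After op 2 (backspace): buf='URZBIU' cursor=0
After op 3 (right): buf='URZBIU' cursor=1
After op 4 (left): buf='URZBIU' cursor=0
After op 5 (backspace): buf='URZBIU' cursor=0
After op 6 (backspace): buf='URZBIU' cursor=0
After op 7 (home): buf='URZBIU' cursor=0
After op 8 (delete): buf='RZBIU' cursor=0
After op 9 (select(4,5) replace("PTU")): buf='RZBIPTU' cursor=7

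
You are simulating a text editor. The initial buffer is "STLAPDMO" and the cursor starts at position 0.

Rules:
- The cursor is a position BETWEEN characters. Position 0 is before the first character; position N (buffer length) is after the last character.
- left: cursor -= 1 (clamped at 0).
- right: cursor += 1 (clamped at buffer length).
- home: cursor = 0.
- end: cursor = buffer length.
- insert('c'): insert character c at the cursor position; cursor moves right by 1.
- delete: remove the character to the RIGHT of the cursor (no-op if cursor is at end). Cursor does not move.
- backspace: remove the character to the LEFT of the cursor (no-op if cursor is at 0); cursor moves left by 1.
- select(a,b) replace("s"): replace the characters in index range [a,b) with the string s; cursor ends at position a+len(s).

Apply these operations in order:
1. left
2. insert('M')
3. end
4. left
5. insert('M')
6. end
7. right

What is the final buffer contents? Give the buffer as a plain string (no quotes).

Answer: MSTLAPDMMO

Derivation:
After op 1 (left): buf='STLAPDMO' cursor=0
After op 2 (insert('M')): buf='MSTLAPDMO' cursor=1
After op 3 (end): buf='MSTLAPDMO' cursor=9
After op 4 (left): buf='MSTLAPDMO' cursor=8
After op 5 (insert('M')): buf='MSTLAPDMMO' cursor=9
After op 6 (end): buf='MSTLAPDMMO' cursor=10
After op 7 (right): buf='MSTLAPDMMO' cursor=10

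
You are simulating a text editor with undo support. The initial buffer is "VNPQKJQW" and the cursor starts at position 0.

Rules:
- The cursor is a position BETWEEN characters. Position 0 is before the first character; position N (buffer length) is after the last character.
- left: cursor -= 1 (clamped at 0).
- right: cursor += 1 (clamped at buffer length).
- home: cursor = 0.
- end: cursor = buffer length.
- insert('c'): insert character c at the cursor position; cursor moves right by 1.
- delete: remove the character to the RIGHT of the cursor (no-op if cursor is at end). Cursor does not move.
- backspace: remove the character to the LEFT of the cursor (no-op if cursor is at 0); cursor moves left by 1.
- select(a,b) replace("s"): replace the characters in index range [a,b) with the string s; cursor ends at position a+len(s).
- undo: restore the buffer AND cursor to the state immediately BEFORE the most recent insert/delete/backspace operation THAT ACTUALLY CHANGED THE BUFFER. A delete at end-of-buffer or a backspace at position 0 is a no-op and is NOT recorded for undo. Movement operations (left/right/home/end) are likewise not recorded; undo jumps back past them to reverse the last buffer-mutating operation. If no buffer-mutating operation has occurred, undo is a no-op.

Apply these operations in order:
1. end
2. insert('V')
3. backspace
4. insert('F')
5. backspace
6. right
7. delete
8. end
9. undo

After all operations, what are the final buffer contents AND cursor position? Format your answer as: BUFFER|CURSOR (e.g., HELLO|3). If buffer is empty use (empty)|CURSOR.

After op 1 (end): buf='VNPQKJQW' cursor=8
After op 2 (insert('V')): buf='VNPQKJQWV' cursor=9
After op 3 (backspace): buf='VNPQKJQW' cursor=8
After op 4 (insert('F')): buf='VNPQKJQWF' cursor=9
After op 5 (backspace): buf='VNPQKJQW' cursor=8
After op 6 (right): buf='VNPQKJQW' cursor=8
After op 7 (delete): buf='VNPQKJQW' cursor=8
After op 8 (end): buf='VNPQKJQW' cursor=8
After op 9 (undo): buf='VNPQKJQWF' cursor=9

Answer: VNPQKJQWF|9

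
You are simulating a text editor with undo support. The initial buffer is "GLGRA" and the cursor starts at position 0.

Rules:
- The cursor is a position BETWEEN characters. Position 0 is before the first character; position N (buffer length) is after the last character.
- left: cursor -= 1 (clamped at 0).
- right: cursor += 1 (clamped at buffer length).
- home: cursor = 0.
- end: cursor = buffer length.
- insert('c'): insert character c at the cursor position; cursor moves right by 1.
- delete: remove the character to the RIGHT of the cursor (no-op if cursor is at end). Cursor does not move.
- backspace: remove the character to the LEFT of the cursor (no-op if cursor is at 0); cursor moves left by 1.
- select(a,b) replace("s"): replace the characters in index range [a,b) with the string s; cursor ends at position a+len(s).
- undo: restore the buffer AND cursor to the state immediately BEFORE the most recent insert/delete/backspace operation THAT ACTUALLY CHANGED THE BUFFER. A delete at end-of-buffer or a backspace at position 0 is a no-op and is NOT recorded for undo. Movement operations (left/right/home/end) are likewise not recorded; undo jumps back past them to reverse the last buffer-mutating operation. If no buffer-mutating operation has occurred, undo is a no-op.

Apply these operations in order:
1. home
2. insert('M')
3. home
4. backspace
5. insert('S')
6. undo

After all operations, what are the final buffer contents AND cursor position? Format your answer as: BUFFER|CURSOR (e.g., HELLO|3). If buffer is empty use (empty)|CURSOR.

Answer: MGLGRA|0

Derivation:
After op 1 (home): buf='GLGRA' cursor=0
After op 2 (insert('M')): buf='MGLGRA' cursor=1
After op 3 (home): buf='MGLGRA' cursor=0
After op 4 (backspace): buf='MGLGRA' cursor=0
After op 5 (insert('S')): buf='SMGLGRA' cursor=1
After op 6 (undo): buf='MGLGRA' cursor=0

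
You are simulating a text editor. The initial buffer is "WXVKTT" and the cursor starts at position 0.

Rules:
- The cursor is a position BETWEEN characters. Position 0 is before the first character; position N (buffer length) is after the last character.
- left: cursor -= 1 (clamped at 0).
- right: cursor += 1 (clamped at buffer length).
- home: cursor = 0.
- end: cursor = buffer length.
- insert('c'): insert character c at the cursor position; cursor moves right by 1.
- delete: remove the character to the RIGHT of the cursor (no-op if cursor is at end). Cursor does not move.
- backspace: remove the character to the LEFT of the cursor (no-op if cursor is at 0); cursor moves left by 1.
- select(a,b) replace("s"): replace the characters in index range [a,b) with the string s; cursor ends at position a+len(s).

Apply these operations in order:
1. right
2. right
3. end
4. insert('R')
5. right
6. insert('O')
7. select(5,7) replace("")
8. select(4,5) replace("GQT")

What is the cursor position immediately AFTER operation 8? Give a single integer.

Answer: 7

Derivation:
After op 1 (right): buf='WXVKTT' cursor=1
After op 2 (right): buf='WXVKTT' cursor=2
After op 3 (end): buf='WXVKTT' cursor=6
After op 4 (insert('R')): buf='WXVKTTR' cursor=7
After op 5 (right): buf='WXVKTTR' cursor=7
After op 6 (insert('O')): buf='WXVKTTRO' cursor=8
After op 7 (select(5,7) replace("")): buf='WXVKTO' cursor=5
After op 8 (select(4,5) replace("GQT")): buf='WXVKGQTO' cursor=7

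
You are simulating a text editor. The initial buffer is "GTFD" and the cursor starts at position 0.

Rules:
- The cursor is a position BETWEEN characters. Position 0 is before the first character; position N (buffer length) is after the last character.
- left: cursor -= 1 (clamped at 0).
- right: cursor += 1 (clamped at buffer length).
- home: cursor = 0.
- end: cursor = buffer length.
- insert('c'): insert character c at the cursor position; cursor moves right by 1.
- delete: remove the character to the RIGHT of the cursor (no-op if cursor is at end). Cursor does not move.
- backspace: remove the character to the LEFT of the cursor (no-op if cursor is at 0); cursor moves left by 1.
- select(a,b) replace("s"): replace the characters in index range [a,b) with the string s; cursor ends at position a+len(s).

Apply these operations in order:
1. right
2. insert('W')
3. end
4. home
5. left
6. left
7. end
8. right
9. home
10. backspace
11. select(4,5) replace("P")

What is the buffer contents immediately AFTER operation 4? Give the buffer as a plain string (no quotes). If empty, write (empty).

After op 1 (right): buf='GTFD' cursor=1
After op 2 (insert('W')): buf='GWTFD' cursor=2
After op 3 (end): buf='GWTFD' cursor=5
After op 4 (home): buf='GWTFD' cursor=0

Answer: GWTFD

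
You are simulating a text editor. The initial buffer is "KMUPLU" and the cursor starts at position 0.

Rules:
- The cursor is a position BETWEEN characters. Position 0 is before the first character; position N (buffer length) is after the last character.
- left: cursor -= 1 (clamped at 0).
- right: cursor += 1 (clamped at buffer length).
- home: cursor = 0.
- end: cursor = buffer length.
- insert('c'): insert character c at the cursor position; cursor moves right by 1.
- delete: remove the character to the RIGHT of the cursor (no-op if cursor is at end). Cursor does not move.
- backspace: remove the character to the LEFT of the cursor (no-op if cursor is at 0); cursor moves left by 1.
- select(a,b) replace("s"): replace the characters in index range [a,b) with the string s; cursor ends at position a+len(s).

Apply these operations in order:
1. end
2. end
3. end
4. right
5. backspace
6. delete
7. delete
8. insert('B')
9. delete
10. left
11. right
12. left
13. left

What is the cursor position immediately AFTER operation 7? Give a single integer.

Answer: 5

Derivation:
After op 1 (end): buf='KMUPLU' cursor=6
After op 2 (end): buf='KMUPLU' cursor=6
After op 3 (end): buf='KMUPLU' cursor=6
After op 4 (right): buf='KMUPLU' cursor=6
After op 5 (backspace): buf='KMUPL' cursor=5
After op 6 (delete): buf='KMUPL' cursor=5
After op 7 (delete): buf='KMUPL' cursor=5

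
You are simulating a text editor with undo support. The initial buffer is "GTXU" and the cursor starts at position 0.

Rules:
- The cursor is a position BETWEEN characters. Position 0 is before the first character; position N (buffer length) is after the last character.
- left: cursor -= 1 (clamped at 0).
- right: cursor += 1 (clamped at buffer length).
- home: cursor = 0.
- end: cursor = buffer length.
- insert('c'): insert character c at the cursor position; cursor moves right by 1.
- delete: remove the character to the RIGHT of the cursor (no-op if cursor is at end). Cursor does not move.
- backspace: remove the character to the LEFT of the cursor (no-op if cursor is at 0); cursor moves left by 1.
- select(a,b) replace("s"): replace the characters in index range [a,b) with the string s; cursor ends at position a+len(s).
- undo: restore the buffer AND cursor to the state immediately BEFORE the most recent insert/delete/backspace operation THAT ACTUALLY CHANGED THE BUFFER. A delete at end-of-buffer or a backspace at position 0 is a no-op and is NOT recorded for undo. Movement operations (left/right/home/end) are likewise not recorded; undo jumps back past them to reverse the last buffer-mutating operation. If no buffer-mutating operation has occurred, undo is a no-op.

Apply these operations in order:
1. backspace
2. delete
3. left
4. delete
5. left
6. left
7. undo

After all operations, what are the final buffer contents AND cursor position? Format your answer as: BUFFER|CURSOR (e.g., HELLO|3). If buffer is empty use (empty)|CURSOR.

After op 1 (backspace): buf='GTXU' cursor=0
After op 2 (delete): buf='TXU' cursor=0
After op 3 (left): buf='TXU' cursor=0
After op 4 (delete): buf='XU' cursor=0
After op 5 (left): buf='XU' cursor=0
After op 6 (left): buf='XU' cursor=0
After op 7 (undo): buf='TXU' cursor=0

Answer: TXU|0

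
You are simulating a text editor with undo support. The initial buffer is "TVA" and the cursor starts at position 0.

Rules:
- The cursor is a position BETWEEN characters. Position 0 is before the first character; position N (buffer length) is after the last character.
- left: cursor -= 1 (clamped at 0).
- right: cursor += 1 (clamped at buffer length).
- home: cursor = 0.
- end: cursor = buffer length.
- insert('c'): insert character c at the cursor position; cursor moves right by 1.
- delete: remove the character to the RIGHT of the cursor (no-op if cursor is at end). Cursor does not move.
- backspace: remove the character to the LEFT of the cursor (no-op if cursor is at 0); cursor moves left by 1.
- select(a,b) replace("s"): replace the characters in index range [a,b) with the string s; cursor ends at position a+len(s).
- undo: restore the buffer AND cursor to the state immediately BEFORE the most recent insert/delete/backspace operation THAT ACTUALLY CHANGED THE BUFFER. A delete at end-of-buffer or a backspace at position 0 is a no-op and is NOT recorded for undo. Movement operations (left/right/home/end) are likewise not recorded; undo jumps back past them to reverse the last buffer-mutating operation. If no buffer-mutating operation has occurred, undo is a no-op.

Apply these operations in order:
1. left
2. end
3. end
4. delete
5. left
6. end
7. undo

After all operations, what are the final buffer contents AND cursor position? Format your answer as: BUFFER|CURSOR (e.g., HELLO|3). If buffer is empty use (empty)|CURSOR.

After op 1 (left): buf='TVA' cursor=0
After op 2 (end): buf='TVA' cursor=3
After op 3 (end): buf='TVA' cursor=3
After op 4 (delete): buf='TVA' cursor=3
After op 5 (left): buf='TVA' cursor=2
After op 6 (end): buf='TVA' cursor=3
After op 7 (undo): buf='TVA' cursor=3

Answer: TVA|3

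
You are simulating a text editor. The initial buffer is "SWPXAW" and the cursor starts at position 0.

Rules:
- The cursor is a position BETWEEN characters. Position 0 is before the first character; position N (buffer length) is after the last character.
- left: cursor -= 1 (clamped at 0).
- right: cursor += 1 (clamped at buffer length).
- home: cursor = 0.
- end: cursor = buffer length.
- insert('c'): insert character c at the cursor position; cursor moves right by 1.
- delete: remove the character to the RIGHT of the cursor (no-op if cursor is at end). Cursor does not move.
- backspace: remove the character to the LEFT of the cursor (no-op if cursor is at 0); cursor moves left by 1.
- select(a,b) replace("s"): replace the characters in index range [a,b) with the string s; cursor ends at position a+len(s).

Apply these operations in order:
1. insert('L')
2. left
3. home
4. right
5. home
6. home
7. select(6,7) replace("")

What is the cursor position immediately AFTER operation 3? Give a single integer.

Answer: 0

Derivation:
After op 1 (insert('L')): buf='LSWPXAW' cursor=1
After op 2 (left): buf='LSWPXAW' cursor=0
After op 3 (home): buf='LSWPXAW' cursor=0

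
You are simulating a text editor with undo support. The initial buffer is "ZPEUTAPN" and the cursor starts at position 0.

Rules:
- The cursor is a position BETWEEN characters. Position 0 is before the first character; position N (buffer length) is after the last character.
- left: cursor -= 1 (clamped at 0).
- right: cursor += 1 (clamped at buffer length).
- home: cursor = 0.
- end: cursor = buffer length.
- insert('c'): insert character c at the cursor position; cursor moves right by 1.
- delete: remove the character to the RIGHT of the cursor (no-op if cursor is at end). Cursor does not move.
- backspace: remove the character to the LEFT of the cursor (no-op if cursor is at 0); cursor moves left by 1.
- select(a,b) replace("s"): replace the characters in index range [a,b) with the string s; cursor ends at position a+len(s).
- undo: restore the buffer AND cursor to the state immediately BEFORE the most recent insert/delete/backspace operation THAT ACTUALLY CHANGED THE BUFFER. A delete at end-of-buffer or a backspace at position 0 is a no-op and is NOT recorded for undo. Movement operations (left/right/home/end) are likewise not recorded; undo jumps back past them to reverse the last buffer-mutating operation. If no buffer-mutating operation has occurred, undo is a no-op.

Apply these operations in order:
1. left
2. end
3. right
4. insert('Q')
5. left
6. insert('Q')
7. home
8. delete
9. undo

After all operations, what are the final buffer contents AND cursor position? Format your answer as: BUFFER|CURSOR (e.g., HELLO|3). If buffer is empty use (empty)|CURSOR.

After op 1 (left): buf='ZPEUTAPN' cursor=0
After op 2 (end): buf='ZPEUTAPN' cursor=8
After op 3 (right): buf='ZPEUTAPN' cursor=8
After op 4 (insert('Q')): buf='ZPEUTAPNQ' cursor=9
After op 5 (left): buf='ZPEUTAPNQ' cursor=8
After op 6 (insert('Q')): buf='ZPEUTAPNQQ' cursor=9
After op 7 (home): buf='ZPEUTAPNQQ' cursor=0
After op 8 (delete): buf='PEUTAPNQQ' cursor=0
After op 9 (undo): buf='ZPEUTAPNQQ' cursor=0

Answer: ZPEUTAPNQQ|0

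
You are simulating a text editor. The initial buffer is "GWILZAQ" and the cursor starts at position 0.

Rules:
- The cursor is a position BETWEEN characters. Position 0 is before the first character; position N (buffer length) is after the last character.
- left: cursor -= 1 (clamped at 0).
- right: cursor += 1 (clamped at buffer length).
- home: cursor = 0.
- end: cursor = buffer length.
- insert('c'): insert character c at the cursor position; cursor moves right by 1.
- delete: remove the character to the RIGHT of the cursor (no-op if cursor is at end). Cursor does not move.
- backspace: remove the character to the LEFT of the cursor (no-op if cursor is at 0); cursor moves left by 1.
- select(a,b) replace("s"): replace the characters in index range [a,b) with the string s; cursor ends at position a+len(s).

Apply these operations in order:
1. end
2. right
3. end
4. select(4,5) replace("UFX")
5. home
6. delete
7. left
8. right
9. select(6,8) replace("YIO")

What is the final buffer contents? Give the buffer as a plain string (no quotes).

Answer: WILUFXYIO

Derivation:
After op 1 (end): buf='GWILZAQ' cursor=7
After op 2 (right): buf='GWILZAQ' cursor=7
After op 3 (end): buf='GWILZAQ' cursor=7
After op 4 (select(4,5) replace("UFX")): buf='GWILUFXAQ' cursor=7
After op 5 (home): buf='GWILUFXAQ' cursor=0
After op 6 (delete): buf='WILUFXAQ' cursor=0
After op 7 (left): buf='WILUFXAQ' cursor=0
After op 8 (right): buf='WILUFXAQ' cursor=1
After op 9 (select(6,8) replace("YIO")): buf='WILUFXYIO' cursor=9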